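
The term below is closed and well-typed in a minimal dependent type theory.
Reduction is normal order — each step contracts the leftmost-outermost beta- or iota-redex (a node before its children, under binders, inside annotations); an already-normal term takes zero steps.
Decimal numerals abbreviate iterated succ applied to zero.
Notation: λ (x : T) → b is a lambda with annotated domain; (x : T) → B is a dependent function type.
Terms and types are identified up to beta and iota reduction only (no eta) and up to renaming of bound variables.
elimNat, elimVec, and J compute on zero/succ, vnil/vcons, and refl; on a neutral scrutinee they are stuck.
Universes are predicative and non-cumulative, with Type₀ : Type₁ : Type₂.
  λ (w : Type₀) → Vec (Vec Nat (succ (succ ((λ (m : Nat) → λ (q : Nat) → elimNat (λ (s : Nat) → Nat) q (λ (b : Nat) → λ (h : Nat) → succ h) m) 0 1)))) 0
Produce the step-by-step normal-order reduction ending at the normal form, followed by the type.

normal-order reduction:
  λ (w : Type₀) → Vec (Vec Nat (succ (succ ((λ (m : Nat) → λ (q : Nat) → elimNat (λ (s : Nat) → Nat) q (λ (b : Nat) → λ (h : Nat) → succ h) m) 0 1)))) 0
  ~> λ (w : Type₀) → Vec (Vec Nat (succ (succ ((λ (m : Nat) → elimNat (λ (q : Nat) → Nat) m (λ (s : Nat) → λ (b : Nat) → succ b) 0) 1)))) 0
  ~> λ (w : Type₀) → Vec (Vec Nat (succ (succ (elimNat (λ (m : Nat) → Nat) 1 (λ (q : Nat) → λ (s : Nat) → succ s) 0)))) 0
  ~> λ (w : Type₀) → Vec (Vec Nat 3) 0
the term's type:
  (w : Type₀) → Type₀


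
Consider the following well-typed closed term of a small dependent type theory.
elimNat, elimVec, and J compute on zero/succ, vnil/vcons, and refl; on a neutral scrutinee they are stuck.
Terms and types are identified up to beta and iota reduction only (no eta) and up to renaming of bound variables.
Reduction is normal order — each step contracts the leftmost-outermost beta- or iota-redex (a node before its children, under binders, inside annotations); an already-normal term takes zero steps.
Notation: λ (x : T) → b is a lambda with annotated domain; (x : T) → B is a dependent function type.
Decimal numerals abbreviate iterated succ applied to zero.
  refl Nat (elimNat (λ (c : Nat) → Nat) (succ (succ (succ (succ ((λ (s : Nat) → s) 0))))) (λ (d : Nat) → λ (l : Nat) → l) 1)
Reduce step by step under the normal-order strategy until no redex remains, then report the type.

reduction (normal order):
  refl Nat (elimNat (λ (c : Nat) → Nat) (succ (succ (succ (succ ((λ (s : Nat) → s) 0))))) (λ (d : Nat) → λ (l : Nat) → l) 1)
  ~> refl Nat ((λ (c : Nat) → λ (s : Nat) → s) 0 (elimNat (λ (d : Nat) → Nat) (succ (succ (succ (succ ((λ (l : Nat) → l) 0))))) (λ (φ : Nat) → λ (r : Nat) → r) 0))
  ~> refl Nat ((λ (c : Nat) → c) (elimNat (λ (s : Nat) → Nat) (succ (succ (succ (succ ((λ (d : Nat) → d) 0))))) (λ (l : Nat) → λ (φ : Nat) → φ) 0))
  ~> refl Nat (elimNat (λ (c : Nat) → Nat) (succ (succ (succ (succ ((λ (s : Nat) → s) 0))))) (λ (d : Nat) → λ (l : Nat) → l) 0)
  ~> refl Nat (succ (succ (succ (succ ((λ (c : Nat) → c) 0)))))
  ~> refl Nat 4
inferred type:
  Eq Nat 4 4


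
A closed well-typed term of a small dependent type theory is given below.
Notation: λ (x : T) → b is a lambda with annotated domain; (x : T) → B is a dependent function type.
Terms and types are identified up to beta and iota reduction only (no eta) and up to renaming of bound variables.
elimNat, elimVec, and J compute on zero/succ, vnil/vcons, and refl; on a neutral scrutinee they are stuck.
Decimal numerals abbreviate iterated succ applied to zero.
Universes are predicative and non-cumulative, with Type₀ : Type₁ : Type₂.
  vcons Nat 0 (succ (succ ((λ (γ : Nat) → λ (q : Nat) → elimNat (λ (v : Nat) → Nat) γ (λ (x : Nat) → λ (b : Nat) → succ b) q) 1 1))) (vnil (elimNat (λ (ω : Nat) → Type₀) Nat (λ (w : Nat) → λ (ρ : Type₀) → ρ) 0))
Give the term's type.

type:
  Vec Nat 1


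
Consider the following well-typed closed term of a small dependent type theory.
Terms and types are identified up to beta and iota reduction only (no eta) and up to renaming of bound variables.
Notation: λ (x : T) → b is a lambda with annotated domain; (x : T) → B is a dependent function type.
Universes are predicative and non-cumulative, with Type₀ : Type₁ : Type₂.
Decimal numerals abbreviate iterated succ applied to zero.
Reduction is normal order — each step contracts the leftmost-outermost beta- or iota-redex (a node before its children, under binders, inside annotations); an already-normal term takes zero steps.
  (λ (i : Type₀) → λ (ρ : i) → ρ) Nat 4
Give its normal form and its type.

normal form:
  4
inferred type:
  Nat
observation: 2 normal-order steps separate the term from its normal form.


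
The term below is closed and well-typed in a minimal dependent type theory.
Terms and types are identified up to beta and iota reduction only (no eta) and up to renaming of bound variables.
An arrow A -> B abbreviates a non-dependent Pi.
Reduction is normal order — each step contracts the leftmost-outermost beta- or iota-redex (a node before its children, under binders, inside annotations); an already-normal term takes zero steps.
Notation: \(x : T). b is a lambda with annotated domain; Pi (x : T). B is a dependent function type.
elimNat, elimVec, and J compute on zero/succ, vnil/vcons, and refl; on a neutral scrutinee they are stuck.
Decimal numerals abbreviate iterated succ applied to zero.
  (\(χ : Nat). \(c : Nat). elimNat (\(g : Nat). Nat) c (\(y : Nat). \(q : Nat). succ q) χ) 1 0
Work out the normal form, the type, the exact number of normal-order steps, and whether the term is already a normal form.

normal form:
  1
inferred type:
  Nat
reduction steps (normal order): 6
started in normal form: no
first redex: a beta-redex


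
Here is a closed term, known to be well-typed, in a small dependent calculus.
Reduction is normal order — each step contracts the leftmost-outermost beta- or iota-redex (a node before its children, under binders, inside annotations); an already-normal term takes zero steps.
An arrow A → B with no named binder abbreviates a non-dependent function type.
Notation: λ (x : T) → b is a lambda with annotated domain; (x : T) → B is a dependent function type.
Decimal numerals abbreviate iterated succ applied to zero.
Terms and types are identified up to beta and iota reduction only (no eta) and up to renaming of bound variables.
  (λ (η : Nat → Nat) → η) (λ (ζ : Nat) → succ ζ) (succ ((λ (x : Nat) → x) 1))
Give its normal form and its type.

reduced normal form:
  3
type:
  Nat


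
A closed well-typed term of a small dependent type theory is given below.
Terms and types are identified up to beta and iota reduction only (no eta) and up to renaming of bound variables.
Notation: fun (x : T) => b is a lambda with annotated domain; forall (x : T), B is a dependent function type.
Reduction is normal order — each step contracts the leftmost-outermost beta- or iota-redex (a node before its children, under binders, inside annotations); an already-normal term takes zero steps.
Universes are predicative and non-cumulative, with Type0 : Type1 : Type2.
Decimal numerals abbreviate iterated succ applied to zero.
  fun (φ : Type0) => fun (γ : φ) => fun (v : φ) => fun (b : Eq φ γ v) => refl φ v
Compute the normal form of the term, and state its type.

resulting normal form:
  fun (φ : Type0) => fun (γ : φ) => fun (v : φ) => fun (b : Eq φ γ v) => refl φ v
type:
  forall (φ : Type0), forall (γ : φ), forall (v : φ), forall (b : Eq φ γ v), Eq φ v v
observation: the term is already in normal form.


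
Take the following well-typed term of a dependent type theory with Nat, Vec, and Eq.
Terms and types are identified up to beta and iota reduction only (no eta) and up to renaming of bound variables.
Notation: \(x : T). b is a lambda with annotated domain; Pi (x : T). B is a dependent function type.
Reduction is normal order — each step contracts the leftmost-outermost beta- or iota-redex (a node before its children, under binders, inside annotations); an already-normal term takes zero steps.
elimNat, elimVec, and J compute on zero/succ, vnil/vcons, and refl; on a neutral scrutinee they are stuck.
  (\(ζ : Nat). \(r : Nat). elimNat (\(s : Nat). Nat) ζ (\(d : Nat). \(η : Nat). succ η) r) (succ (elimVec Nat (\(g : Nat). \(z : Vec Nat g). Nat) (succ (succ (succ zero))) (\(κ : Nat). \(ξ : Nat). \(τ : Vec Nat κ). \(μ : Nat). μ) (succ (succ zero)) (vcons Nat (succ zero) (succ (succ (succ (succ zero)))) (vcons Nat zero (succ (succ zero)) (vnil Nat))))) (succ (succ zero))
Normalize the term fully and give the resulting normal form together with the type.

reduced normal form:
  succ (succ (succ (succ (succ (succ zero)))))
inferred type:
  Nat
observation: the first redex contracted is a beta-redex; the normal form is reached in 20 normal-order steps.


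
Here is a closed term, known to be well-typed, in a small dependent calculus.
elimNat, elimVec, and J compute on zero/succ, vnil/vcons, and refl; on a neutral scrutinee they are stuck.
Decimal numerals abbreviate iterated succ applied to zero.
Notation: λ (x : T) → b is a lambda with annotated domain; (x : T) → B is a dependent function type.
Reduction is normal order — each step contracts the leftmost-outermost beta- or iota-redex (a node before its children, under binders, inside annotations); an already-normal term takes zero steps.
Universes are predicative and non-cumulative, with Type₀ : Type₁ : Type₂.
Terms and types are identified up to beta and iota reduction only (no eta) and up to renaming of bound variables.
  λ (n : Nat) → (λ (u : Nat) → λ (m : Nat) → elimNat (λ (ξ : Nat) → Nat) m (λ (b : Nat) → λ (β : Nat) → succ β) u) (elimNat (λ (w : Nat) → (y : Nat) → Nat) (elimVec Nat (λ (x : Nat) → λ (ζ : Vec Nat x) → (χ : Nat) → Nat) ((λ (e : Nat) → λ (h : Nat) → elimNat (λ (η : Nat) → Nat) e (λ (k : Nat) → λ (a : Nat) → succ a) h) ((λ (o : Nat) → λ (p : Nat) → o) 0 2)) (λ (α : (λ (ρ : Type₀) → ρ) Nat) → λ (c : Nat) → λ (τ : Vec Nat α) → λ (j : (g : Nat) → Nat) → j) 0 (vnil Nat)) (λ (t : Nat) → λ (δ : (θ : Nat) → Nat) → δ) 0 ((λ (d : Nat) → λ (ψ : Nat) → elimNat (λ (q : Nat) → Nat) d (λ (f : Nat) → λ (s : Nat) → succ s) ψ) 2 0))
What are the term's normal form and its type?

resulting normal form:
  λ (n : Nat) → λ (u : Nat) → succ (succ u)
type:
  (n : Nat) → (u : Nat) → Nat


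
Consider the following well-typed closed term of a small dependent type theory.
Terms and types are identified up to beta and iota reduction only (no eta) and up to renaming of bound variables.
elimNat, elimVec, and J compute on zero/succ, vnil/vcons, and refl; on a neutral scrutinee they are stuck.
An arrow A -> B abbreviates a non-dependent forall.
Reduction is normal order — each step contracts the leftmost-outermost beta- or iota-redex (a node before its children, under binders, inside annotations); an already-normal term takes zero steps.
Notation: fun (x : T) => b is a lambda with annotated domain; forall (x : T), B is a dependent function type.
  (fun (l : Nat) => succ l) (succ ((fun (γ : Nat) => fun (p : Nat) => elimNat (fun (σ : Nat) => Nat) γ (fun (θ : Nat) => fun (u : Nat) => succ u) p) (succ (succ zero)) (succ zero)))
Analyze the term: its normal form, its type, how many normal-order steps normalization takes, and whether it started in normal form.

resulting normal form:
  succ (succ (succ (succ (succ zero))))
the term's type:
  Nat
normal-order step count: 7
started in normal form: no
first redex: a beta-redex


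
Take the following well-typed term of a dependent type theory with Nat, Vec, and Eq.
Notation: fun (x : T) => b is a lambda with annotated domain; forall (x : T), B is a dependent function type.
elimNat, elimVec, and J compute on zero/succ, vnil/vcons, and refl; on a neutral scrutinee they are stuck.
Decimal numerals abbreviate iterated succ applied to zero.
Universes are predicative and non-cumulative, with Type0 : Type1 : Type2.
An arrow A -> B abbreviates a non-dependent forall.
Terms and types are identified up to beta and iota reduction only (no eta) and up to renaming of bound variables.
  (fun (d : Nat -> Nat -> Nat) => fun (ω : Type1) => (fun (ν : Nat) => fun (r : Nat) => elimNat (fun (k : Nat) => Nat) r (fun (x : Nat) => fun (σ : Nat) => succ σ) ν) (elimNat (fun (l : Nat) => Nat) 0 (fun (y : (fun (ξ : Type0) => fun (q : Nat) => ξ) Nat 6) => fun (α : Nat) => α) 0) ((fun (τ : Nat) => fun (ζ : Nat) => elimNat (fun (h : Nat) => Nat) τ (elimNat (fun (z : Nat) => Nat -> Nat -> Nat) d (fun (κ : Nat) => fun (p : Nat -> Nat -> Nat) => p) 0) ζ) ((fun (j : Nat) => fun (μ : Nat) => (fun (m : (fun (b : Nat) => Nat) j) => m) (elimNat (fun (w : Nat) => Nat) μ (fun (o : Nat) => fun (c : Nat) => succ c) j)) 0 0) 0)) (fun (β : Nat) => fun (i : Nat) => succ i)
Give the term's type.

inferred type:
  Type1 -> Nat


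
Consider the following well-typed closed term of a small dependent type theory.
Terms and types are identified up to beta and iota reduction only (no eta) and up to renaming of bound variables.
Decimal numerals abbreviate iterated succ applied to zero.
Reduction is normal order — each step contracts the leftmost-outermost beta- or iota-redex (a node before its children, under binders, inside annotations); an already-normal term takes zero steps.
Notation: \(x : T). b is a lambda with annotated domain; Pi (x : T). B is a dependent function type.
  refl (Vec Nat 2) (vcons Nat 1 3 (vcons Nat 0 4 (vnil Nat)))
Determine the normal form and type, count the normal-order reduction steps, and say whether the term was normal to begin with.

reduced normal form:
  refl (Vec Nat 2) (vcons Nat 1 3 (vcons Nat 0 4 (vnil Nat)))
inferred type:
  Eq (Vec Nat 2) (vcons Nat 1 3 (vcons Nat 0 4 (vnil Nat))) (vcons Nat 1 3 (vcons Nat 0 4 (vnil Nat)))
normal-order step count: 0
started in normal form: yes


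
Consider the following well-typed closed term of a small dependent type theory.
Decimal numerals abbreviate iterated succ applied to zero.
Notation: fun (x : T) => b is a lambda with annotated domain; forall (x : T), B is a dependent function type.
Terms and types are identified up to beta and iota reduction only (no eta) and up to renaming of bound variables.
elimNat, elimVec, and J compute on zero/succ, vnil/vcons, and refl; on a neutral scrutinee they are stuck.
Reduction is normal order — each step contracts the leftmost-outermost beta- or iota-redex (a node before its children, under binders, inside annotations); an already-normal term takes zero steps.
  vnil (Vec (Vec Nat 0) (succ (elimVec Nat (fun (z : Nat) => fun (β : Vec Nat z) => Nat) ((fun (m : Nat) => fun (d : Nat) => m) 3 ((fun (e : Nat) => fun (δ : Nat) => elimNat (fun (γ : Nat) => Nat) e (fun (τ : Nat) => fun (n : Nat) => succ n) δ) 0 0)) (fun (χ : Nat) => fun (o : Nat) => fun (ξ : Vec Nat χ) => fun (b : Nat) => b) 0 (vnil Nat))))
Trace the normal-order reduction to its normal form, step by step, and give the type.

normal-order reduction sequence:
  vnil (Vec (Vec Nat 0) (succ (elimVec Nat (fun (z : Nat) => fun (β : Vec Nat z) => Nat) ((fun (m : Nat) => fun (d : Nat) => m) 3 ((fun (e : Nat) => fun (δ : Nat) => elimNat (fun (γ : Nat) => Nat) e (fun (τ : Nat) => fun (n : Nat) => succ n) δ) 0 0)) (fun (χ : Nat) => fun (o : Nat) => fun (ξ : Vec Nat χ) => fun (b : Nat) => b) 0 (vnil Nat))))
  ~> vnil (Vec (Vec Nat 0) (succ ((fun (z : Nat) => fun (β : Nat) => z) 3 ((fun (m : Nat) => fun (d : Nat) => elimNat (fun (e : Nat) => Nat) m (fun (δ : Nat) => fun (γ : Nat) => succ γ) d) 0 0))))
  ~> vnil (Vec (Vec Nat 0) (succ ((fun (z : Nat) => 3) ((fun (β : Nat) => fun (m : Nat) => elimNat (fun (d : Nat) => Nat) β (fun (e : Nat) => fun (δ : Nat) => succ δ) m) 0 0))))
  ~> vnil (Vec (Vec Nat 0) 4)
type:
  Vec (Vec (Vec Nat 0) 4) 0


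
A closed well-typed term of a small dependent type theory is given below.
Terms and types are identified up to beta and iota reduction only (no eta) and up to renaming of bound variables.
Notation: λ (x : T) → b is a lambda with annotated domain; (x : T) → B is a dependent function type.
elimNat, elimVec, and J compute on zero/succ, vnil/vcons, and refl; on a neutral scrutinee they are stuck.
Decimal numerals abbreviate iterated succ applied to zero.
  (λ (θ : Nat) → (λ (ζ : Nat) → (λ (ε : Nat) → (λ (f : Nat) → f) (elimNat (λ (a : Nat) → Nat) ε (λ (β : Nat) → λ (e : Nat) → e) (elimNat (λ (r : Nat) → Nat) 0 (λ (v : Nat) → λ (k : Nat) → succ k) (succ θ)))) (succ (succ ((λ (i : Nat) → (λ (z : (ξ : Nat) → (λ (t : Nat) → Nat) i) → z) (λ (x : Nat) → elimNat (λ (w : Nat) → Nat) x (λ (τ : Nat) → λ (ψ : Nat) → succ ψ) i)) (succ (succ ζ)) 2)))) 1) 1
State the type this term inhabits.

inferred type:
  Nat


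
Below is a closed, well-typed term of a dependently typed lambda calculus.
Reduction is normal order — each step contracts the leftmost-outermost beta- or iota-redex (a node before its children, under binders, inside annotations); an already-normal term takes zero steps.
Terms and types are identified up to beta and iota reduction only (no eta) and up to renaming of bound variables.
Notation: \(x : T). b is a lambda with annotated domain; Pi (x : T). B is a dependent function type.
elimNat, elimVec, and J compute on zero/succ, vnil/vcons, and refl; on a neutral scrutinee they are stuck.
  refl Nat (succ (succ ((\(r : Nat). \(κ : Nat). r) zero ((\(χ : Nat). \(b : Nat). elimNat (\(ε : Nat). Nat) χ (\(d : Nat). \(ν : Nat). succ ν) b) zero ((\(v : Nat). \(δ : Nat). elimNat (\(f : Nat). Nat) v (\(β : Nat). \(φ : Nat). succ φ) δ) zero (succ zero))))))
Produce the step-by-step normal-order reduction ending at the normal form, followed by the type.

normal-order reduction:
  refl Nat (succ (succ ((\(r : Nat). \(κ : Nat). r) zero ((\(χ : Nat). \(b : Nat). elimNat (\(ε : Nat). Nat) χ (\(d : Nat). \(ν : Nat). succ ν) b) zero ((\(v : Nat). \(δ : Nat). elimNat (\(f : Nat). Nat) v (\(β : Nat). \(φ : Nat). succ φ) δ) zero (succ zero))))))
  ~> refl Nat (succ (succ ((\(r : Nat). zero) ((\(κ : Nat). \(χ : Nat). elimNat (\(b : Nat). Nat) κ (\(ε : Nat). \(d : Nat). succ d) χ) zero ((\(ν : Nat). \(v : Nat). elimNat (\(δ : Nat). Nat) ν (\(f : Nat). \(β : Nat). succ β) v) zero (succ zero))))))
  ~> refl Nat (succ (succ zero))
type:
  Eq Nat (succ (succ zero)) (succ (succ zero))


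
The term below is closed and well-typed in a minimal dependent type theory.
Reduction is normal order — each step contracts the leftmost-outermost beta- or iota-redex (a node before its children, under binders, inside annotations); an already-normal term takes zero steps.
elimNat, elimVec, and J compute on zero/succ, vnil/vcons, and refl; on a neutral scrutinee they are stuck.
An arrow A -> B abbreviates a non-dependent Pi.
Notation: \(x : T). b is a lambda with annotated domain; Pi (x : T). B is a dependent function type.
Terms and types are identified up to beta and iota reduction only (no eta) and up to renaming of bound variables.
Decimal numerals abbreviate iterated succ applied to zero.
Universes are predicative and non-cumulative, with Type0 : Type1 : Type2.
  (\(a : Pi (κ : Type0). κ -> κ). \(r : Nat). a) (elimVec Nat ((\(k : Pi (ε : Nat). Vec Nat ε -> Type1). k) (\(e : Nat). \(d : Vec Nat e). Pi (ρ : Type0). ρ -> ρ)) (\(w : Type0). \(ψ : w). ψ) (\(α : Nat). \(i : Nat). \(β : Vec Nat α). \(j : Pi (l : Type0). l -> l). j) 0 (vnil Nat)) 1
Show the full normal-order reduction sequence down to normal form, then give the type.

normal-order reduction:
  (\(a : Pi (κ : Type0). κ -> κ). \(r : Nat). a) (elimVec Nat ((\(k : Pi (ε : Nat). Vec Nat ε -> Type1). k) (\(e : Nat). \(d : Vec Nat e). Pi (ρ : Type0). ρ -> ρ)) (\(w : Type0). \(ψ : w). ψ) (\(α : Nat). \(i : Nat). \(β : Vec Nat α). \(j : Pi (l : Type0). l -> l). j) 0 (vnil Nat)) 1
  ~> (\(a : Nat). elimVec Nat ((\(κ : Pi (r : Nat). Vec Nat r -> Type1). κ) (\(k : Nat). \(ε : Vec Nat k). Pi (e : Type0). e -> e)) (\(d : Type0). \(ρ : d). ρ) (\(w : Nat). \(ψ : Nat). \(α : Vec Nat w). \(i : Pi (β : Type0). β -> β). i) 0 (vnil Nat)) 1
  ~> elimVec Nat ((\(a : Pi (κ : Nat). Vec Nat κ -> Type1). a) (\(r : Nat). \(k : Vec Nat r). Pi (ε : Type0). ε -> ε)) (\(e : Type0). \(d : e). d) (\(ρ : Nat). \(w : Nat). \(ψ : Vec Nat ρ). \(α : Pi (i : Type0). i -> i). α) 0 (vnil Nat)
  ~> \(a : Type0). \(κ : a). κ
the term's type:
  Pi (a : Type0). a -> a


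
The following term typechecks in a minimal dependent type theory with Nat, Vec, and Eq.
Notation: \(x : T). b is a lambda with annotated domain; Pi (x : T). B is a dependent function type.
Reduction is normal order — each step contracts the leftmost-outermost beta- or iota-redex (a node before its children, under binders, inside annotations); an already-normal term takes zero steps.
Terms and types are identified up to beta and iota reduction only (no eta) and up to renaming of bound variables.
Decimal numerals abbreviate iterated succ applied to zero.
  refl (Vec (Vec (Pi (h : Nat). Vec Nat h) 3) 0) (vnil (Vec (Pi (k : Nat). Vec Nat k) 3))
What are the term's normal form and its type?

resulting normal form:
  refl (Vec (Vec (Pi (h : Nat). Vec Nat h) 3) 0) (vnil (Vec (Pi (k : Nat). Vec Nat k) 3))
the term's type:
  Eq (Vec (Vec (Pi (h : Nat). Vec Nat h) 3) 0) (vnil (Vec (Pi (k : Nat). Vec Nat k) 3)) (vnil (Vec (Pi (s : Nat). Vec Nat s) 3))


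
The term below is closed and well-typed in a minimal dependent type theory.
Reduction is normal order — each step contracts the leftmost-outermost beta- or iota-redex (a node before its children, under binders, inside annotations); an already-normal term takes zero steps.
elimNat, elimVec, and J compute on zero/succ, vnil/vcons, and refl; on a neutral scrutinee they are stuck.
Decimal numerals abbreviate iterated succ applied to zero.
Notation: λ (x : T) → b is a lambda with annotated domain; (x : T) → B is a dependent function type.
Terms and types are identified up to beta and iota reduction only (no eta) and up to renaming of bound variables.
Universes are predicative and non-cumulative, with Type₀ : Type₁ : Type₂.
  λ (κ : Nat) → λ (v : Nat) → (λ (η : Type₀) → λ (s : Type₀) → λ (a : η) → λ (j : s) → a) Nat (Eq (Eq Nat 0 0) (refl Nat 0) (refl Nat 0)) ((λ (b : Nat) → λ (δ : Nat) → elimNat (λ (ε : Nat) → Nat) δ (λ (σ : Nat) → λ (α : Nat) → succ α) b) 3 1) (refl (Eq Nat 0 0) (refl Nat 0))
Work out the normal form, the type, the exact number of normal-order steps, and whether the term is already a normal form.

resulting normal form:
  λ (κ : Nat) → λ (v : Nat) → 4
type:
  (κ : Nat) → (v : Nat) → Nat
normal-order step count: 16
already normal: no
first contracted redex: a beta-redex


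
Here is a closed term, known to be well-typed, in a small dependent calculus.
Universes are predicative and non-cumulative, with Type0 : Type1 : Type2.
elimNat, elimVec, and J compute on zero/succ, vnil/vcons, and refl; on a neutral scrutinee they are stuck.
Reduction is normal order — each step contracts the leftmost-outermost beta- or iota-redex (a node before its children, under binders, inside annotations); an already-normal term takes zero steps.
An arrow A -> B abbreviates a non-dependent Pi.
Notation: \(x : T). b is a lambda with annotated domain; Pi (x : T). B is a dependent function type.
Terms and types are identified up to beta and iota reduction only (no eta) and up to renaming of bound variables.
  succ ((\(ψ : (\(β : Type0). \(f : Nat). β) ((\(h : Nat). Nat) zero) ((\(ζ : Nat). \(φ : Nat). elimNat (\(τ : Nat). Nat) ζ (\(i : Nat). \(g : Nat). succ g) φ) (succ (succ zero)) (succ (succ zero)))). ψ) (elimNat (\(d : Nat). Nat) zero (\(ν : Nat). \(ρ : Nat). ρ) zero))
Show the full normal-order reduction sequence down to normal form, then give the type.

normal-order reduction:
  succ ((\(ψ : (\(β : Type0). \(f : Nat). β) ((\(h : Nat). Nat) zero) ((\(ζ : Nat). \(φ : Nat). elimNat (\(τ : Nat). Nat) ζ (\(i : Nat). \(g : Nat). succ g) φ) (succ (succ zero)) (succ (succ zero)))). ψ) (elimNat (\(d : Nat). Nat) zero (\(ν : Nat). \(ρ : Nat). ρ) zero))
  ~> succ (elimNat (\(ψ : Nat). Nat) zero (\(β : Nat). \(f : Nat). f) zero)
  ~> succ zero
inferred type:
  Nat


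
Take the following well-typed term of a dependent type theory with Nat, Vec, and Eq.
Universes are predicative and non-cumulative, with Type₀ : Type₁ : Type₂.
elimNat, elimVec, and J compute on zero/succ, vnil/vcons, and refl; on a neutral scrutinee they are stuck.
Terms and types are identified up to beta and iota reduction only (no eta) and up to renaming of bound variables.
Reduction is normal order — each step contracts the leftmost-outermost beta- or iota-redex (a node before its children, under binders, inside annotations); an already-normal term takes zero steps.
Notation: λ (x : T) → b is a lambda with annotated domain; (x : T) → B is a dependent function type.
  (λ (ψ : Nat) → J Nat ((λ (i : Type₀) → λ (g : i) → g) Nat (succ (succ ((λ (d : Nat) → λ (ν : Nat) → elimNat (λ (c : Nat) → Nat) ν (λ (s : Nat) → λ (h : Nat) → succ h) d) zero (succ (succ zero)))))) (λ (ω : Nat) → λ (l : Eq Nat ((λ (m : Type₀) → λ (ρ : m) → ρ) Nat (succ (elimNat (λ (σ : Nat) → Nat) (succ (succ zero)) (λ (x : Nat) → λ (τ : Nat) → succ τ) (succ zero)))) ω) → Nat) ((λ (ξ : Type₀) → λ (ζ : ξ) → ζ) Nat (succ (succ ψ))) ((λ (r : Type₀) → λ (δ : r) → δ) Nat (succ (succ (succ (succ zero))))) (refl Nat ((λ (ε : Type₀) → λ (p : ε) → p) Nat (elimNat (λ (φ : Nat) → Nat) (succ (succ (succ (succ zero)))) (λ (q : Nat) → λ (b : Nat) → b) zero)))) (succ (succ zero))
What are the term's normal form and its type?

normal form:
  succ (succ (succ (succ zero)))
type:
  Nat
observation: 4 normal-order steps separate the term from its normal form.


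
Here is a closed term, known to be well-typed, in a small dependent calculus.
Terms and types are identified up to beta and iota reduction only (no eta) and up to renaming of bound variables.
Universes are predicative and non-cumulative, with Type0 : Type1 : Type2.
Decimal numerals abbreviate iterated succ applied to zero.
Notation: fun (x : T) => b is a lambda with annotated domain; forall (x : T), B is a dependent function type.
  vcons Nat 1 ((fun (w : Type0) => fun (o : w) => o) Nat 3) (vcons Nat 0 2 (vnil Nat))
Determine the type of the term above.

the term's type:
  Vec Nat 2


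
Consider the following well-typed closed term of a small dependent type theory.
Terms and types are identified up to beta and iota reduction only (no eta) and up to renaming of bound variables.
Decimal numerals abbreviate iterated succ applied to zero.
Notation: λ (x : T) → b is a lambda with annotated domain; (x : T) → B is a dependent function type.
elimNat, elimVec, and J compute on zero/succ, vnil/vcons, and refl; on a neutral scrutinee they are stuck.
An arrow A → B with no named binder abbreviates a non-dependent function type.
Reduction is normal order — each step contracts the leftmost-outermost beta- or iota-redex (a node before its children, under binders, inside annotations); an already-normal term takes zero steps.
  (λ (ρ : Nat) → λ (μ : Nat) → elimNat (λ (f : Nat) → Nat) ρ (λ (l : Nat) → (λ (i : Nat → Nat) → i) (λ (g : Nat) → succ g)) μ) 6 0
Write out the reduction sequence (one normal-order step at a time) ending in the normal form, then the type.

normal-order reduction:
  (λ (ρ : Nat) → λ (μ : Nat) → elimNat (λ (f : Nat) → Nat) ρ (λ (l : Nat) → (λ (i : Nat → Nat) → i) (λ (g : Nat) → succ g)) μ) 6 0
  ~> (λ (ρ : Nat) → elimNat (λ (μ : Nat) → Nat) 6 (λ (f : Nat) → (λ (l : Nat → Nat) → l) (λ (i : Nat) → succ i)) ρ) 0
  ~> elimNat (λ (ρ : Nat) → Nat) 6 (λ (μ : Nat) → (λ (f : Nat → Nat) → f) (λ (l : Nat) → succ l)) 0
  ~> 6
type:
  Nat


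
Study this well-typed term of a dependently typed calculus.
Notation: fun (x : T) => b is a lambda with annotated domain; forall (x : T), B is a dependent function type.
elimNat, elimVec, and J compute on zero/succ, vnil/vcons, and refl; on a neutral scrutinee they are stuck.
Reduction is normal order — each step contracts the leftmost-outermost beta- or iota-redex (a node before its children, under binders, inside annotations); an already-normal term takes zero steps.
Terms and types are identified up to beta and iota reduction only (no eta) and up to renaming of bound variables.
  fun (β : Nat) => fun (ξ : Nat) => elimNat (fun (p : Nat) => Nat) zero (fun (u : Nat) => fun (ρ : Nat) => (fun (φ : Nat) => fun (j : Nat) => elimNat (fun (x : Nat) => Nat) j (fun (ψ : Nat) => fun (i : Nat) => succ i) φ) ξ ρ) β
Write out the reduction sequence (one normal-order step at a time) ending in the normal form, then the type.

normal-order reduction:
  fun (β : Nat) => fun (ξ : Nat) => elimNat (fun (p : Nat) => Nat) zero (fun (u : Nat) => fun (ρ : Nat) => (fun (φ : Nat) => fun (j : Nat) => elimNat (fun (x : Nat) => Nat) j (fun (ψ : Nat) => fun (i : Nat) => succ i) φ) ξ ρ) β
  ~> fun (β : Nat) => fun (ξ : Nat) => elimNat (fun (p : Nat) => Nat) zero (fun (u : Nat) => fun (ρ : Nat) => (fun (φ : Nat) => elimNat (fun (j : Nat) => Nat) φ (fun (x : Nat) => fun (ψ : Nat) => succ ψ) ξ) ρ) β
  ~> fun (β : Nat) => fun (ξ : Nat) => elimNat (fun (p : Nat) => Nat) zero (fun (u : Nat) => fun (ρ : Nat) => elimNat (fun (φ : Nat) => Nat) ρ (fun (j : Nat) => fun (x : Nat) => succ x) ξ) β
type:
  forall (β : Nat), forall (ξ : Nat), Nat


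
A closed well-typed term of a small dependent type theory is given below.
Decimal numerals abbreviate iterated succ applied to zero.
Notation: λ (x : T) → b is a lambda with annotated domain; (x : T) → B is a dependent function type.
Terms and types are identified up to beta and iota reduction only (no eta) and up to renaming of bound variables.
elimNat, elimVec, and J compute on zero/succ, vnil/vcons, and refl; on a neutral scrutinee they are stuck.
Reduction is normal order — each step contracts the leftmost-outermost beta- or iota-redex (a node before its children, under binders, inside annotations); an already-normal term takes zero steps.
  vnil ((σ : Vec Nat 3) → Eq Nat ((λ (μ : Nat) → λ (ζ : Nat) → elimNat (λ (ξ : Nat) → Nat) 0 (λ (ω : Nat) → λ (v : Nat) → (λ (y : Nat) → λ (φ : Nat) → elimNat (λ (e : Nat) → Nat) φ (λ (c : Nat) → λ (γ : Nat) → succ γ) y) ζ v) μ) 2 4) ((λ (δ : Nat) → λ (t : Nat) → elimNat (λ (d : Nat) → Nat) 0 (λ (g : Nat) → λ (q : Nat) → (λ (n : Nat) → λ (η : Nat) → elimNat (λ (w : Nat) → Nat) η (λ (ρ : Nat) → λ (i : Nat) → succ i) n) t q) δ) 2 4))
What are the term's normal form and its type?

normal form:
  vnil ((σ : Vec Nat 3) → Eq Nat 8 8)
inferred type:
  Vec ((σ : Vec Nat 3) → Eq Nat 8 8) 0


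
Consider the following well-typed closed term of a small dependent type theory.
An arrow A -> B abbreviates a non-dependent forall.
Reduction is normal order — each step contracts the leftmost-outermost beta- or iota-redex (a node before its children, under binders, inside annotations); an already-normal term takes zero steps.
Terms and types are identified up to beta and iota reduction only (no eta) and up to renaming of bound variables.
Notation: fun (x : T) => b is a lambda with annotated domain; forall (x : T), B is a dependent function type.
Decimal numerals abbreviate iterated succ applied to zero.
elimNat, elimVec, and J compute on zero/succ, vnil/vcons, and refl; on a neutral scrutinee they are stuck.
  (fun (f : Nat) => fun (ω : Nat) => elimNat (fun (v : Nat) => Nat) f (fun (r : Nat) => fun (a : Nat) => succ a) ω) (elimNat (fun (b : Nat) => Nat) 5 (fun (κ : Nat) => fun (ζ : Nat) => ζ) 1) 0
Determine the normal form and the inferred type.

reduced normal form:
  5
the term's type:
  Nat


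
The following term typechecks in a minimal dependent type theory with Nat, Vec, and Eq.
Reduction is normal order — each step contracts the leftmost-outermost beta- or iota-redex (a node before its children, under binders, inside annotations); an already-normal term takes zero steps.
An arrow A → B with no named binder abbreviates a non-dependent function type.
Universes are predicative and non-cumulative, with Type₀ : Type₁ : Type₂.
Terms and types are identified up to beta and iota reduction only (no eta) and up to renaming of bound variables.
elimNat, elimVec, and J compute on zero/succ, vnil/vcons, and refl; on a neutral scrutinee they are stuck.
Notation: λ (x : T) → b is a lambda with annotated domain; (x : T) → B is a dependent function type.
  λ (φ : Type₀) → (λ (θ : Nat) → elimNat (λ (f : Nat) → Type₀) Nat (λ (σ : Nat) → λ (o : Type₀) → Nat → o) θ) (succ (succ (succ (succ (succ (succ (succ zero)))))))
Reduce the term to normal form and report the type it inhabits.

reduced normal form:
  λ (φ : Type₀) → Nat → Nat → Nat → Nat → Nat → Nat → Nat → Nat
type:
  Type₀ → Type₀


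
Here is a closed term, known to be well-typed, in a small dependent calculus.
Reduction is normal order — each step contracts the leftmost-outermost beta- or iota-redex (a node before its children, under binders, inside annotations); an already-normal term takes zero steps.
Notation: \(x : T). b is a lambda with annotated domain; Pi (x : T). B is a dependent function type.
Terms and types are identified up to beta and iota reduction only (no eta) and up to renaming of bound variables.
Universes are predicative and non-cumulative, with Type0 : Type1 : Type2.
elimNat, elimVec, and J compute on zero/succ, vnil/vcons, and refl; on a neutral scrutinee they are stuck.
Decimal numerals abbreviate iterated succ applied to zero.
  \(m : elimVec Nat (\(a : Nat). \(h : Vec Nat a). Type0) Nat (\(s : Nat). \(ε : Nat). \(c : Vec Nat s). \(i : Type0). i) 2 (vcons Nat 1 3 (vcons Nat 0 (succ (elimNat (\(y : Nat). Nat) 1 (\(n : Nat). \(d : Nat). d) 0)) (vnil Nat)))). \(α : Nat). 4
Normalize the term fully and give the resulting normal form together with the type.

resulting normal form:
  \(m : Nat). \(a : Nat). 4
type:
  Pi (m : Nat). Pi (a : Nat). Nat
observation: the term reaches its normal form after 11 normal-order steps.


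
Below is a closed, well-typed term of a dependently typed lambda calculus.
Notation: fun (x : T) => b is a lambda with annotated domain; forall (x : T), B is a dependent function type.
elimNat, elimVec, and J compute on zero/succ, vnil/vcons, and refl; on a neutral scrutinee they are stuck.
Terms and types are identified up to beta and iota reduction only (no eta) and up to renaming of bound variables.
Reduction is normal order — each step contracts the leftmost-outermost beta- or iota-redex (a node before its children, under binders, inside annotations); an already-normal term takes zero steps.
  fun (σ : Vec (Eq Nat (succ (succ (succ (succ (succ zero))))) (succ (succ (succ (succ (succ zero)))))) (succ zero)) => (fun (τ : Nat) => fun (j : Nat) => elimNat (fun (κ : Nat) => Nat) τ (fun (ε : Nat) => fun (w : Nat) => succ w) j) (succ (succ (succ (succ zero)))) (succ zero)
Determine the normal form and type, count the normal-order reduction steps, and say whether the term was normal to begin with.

resulting normal form:
  fun (σ : Vec (Eq Nat (succ (succ (succ (succ (succ zero))))) (succ (succ (succ (succ (succ zero)))))) (succ zero)) => succ (succ (succ (succ (succ zero))))
type:
  forall (σ : Vec (Eq Nat (succ (succ (succ (succ (succ zero))))) (succ (succ (succ (succ (succ zero)))))) (succ zero)), Nat
reduction steps (normal order): 6
term was already normal: no
first redex: a beta-redex


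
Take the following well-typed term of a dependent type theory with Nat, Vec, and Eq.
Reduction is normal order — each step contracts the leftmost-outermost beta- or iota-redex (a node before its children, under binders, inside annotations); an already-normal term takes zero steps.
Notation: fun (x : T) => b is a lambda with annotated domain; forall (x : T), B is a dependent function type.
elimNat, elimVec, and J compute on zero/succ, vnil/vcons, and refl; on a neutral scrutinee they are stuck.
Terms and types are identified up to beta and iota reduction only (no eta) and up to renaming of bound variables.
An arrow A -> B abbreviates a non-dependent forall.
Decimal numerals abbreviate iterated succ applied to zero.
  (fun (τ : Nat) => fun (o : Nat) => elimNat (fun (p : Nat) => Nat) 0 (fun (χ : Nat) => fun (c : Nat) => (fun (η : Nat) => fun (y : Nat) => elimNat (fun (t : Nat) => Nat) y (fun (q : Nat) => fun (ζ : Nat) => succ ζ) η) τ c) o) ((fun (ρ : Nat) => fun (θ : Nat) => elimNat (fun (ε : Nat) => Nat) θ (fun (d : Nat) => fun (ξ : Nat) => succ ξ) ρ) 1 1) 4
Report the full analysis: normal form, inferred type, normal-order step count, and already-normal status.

reduced normal form:
  8
type:
  Nat
steps to reach normal form (normal order): 75
started in normal form: no
first contracted redex: a beta-redex


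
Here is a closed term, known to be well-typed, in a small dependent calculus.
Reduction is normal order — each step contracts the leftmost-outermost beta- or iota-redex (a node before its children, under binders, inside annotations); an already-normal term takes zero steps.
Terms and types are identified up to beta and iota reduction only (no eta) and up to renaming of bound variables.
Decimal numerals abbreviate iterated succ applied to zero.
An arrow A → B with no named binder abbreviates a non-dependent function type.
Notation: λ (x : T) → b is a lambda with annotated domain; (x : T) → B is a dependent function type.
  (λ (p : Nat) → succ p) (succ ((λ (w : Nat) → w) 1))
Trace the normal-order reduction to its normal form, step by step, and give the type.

normal-order reduction sequence:
  (λ (p : Nat) → succ p) (succ ((λ (w : Nat) → w) 1))
  ~> succ (succ ((λ (p : Nat) → p) 1))
  ~> 3
inferred type:
  Nat


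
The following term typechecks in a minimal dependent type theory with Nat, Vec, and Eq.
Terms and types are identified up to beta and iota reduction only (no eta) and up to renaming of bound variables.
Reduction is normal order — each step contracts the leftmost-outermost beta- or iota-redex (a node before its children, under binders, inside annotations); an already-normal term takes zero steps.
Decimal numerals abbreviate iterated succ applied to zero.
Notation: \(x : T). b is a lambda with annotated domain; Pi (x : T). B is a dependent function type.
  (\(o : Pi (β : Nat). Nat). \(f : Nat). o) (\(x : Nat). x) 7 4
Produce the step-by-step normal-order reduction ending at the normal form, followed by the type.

normal-order reduction sequence:
  (\(o : Pi (β : Nat). Nat). \(f : Nat). o) (\(x : Nat). x) 7 4
  ~> (\(o : Nat). \(β : Nat). β) 7 4
  ~> (\(o : Nat). o) 4
  ~> 4
inferred type:
  Nat


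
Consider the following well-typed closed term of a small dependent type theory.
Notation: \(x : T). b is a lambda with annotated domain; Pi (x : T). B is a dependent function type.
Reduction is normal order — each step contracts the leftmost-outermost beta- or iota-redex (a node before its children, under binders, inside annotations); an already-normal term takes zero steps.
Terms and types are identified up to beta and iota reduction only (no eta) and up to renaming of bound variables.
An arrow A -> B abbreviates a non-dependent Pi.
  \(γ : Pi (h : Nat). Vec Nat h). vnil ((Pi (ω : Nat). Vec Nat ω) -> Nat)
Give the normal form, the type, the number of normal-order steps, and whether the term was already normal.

resulting normal form:
  \(γ : Pi (h : Nat). Vec Nat h). vnil ((Pi (ω : Nat). Vec Nat ω) -> Nat)
the term's type:
  (Pi (γ : Nat). Vec Nat γ) -> Vec ((Pi (h : Nat). Vec Nat h) -> Nat) zero
steps to reach normal form (normal order): 0
already normal: yes


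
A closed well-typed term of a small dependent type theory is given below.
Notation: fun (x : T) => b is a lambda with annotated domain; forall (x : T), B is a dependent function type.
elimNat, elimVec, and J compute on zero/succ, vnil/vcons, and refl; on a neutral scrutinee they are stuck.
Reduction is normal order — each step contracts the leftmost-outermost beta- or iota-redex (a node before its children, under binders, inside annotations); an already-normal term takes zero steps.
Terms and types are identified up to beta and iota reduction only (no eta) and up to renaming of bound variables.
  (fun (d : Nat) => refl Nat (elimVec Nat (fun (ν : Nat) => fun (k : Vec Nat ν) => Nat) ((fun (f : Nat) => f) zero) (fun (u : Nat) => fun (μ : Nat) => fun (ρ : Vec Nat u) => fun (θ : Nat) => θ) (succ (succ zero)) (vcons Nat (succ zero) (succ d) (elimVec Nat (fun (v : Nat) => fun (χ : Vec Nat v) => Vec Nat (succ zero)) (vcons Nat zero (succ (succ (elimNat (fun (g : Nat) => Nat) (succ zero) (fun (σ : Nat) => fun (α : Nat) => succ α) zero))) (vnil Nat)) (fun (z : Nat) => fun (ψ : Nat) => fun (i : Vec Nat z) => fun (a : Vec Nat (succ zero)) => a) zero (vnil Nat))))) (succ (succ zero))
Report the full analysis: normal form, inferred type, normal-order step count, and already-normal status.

resulting normal form:
  refl Nat zero
the term's type:
  Eq Nat zero zero
steps to reach normal form (normal order): 14
started in normal form: no
first redex: a beta-redex
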